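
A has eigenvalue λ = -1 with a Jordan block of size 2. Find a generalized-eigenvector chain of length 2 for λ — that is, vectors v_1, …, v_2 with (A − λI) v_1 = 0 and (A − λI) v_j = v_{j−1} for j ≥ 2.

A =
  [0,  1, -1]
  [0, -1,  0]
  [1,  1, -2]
A Jordan chain for λ = -1 of length 2:
v_1 = (1, 0, 1)ᵀ
v_2 = (1, 0, 0)ᵀ

Let N = A − (-1)·I. We want v_2 with N^2 v_2 = 0 but N^1 v_2 ≠ 0; then v_{j-1} := N · v_j for j = 2, …, 2.

Pick v_2 = (1, 0, 0)ᵀ.
Then v_1 = N · v_2 = (1, 0, 1)ᵀ.

Sanity check: (A − (-1)·I) v_1 = (0, 0, 0)ᵀ = 0. ✓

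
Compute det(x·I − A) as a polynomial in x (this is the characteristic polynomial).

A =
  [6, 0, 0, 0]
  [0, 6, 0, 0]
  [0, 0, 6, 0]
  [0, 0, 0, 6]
x^4 - 24*x^3 + 216*x^2 - 864*x + 1296

Expanding det(x·I − A) (e.g. by cofactor expansion or by noting that A is similar to its Jordan form J, which has the same characteristic polynomial as A) gives
  χ_A(x) = x^4 - 24*x^3 + 216*x^2 - 864*x + 1296
which factors as (x - 6)^4. The eigenvalues (with algebraic multiplicities) are λ = 6 with multiplicity 4.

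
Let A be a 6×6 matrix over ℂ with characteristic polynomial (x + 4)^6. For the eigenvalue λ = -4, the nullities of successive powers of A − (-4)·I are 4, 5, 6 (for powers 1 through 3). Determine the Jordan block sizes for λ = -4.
Block sizes for λ = -4: [3, 1, 1, 1]

From the dimensions of kernels of powers, the number of Jordan blocks of size at least j is d_j − d_{j−1} where d_j = dim ker(N^j) (with d_0 = 0). Computing the differences gives [4, 1, 1].
The number of blocks of size exactly k is (#blocks of size ≥ k) − (#blocks of size ≥ k + 1), so the partition is: 3 block(s) of size 1, 1 block(s) of size 3.
In nonincreasing order the block sizes are [3, 1, 1, 1].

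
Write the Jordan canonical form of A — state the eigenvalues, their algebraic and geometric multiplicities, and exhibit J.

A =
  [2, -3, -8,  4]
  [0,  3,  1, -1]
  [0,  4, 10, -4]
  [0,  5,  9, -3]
J_3(2) ⊕ J_1(6)

The characteristic polynomial is
  det(x·I − A) = x^4 - 12*x^3 + 48*x^2 - 80*x + 48 = (x - 6)*(x - 2)^3

Eigenvalues and multiplicities (the geometric multiplicity of λ is n − rank(A − λI), which equals the number of Jordan blocks for λ):
  λ = 2: algebraic multiplicity = 3, geometric multiplicity = 1
  λ = 6: algebraic multiplicity = 1, geometric multiplicity = 1

Determining the block sizes for each eigenvalue:
  λ = 2: one block (gm = 1), so the single block has size am = 3 → block sizes [3]
  λ = 6: one block (gm = 1), so the single block has size am = 1 → block sizes [1]

Assembling the blocks gives a Jordan form
J =
  [2, 1, 0, 0]
  [0, 2, 1, 0]
  [0, 0, 2, 0]
  [0, 0, 0, 6]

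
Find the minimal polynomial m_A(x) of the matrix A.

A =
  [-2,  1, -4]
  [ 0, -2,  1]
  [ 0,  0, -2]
x^3 + 6*x^2 + 12*x + 8

The characteristic polynomial is χ_A(x) = (x + 2)^3, so the eigenvalues are known. The minimal polynomial is
  m_A(x) = Π_λ (x − λ)^{k_λ}
where k_λ is the size of the *largest* Jordan block for λ (equivalently, the smallest k with (A − λI)^k v = 0 for every generalised eigenvector v of λ).

  λ = -2: largest Jordan block has size 3, contributing (x + 2)^3

So m_A(x) = (x + 2)^3 = x^3 + 6*x^2 + 12*x + 8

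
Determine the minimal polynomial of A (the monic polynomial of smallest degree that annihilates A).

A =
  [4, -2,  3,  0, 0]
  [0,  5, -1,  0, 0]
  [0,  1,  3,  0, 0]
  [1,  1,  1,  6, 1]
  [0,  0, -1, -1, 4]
x^5 - 22*x^4 + 193*x^3 - 844*x^2 + 1840*x - 1600

The characteristic polynomial is χ_A(x) = (x - 5)^2*(x - 4)^3, so the eigenvalues are known. The minimal polynomial is
  m_A(x) = Π_λ (x − λ)^{k_λ}
where k_λ is the size of the *largest* Jordan block for λ (equivalently, the smallest k with (A − λI)^k v = 0 for every generalised eigenvector v of λ).

  λ = 4: largest Jordan block has size 3, contributing (x − 4)^3
  λ = 5: largest Jordan block has size 2, contributing (x − 5)^2

So m_A(x) = (x - 5)^2*(x - 4)^3 = x^5 - 22*x^4 + 193*x^3 - 844*x^2 + 1840*x - 1600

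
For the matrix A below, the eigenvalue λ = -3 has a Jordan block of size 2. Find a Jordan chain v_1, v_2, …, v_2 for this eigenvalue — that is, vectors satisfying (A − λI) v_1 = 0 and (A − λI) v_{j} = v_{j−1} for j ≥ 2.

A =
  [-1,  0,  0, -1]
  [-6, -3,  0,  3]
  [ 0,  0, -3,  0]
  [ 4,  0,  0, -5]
A Jordan chain for λ = -3 of length 2:
v_1 = (2, -6, 0, 4)ᵀ
v_2 = (1, 0, 0, 0)ᵀ

Let N = A − (-3)·I. We want v_2 with N^2 v_2 = 0 but N^1 v_2 ≠ 0; then v_{j-1} := N · v_j for j = 2, …, 2.

Pick v_2 = (1, 0, 0, 0)ᵀ.
Then v_1 = N · v_2 = (2, -6, 0, 4)ᵀ.

Sanity check: (A − (-3)·I) v_1 = (0, 0, 0, 0)ᵀ = 0. ✓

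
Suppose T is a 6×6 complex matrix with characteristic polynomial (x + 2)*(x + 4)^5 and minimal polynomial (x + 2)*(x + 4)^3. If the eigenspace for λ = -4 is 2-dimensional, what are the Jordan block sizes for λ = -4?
Block sizes for λ = -4: [3, 2]

Step 1 — from the characteristic polynomial, algebraic multiplicity of λ = -4 is 5. From dim ker(T − (-4)·I) = 2, there are exactly 2 Jordan blocks for λ = -4.
Step 2 — from the minimal polynomial, the factor (x + 4)^3 tells us the largest block for λ = -4 has size 3.
Step 3 — with total size 5, 2 blocks, and largest block 3, the block sizes (in nonincreasing order) are [3, 2].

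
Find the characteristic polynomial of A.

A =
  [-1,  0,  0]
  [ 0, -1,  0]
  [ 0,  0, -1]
x^3 + 3*x^2 + 3*x + 1

Expanding det(x·I − A) (e.g. by cofactor expansion or by noting that A is similar to its Jordan form J, which has the same characteristic polynomial as A) gives
  χ_A(x) = x^3 + 3*x^2 + 3*x + 1
which factors as (x + 1)^3. The eigenvalues (with algebraic multiplicities) are λ = -1 with multiplicity 3.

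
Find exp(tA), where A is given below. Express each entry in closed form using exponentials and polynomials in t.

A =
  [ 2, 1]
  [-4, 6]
e^{tA} =
  [-2*t*exp(4*t) + exp(4*t), t*exp(4*t)]
  [-4*t*exp(4*t), 2*t*exp(4*t) + exp(4*t)]

Strategy: write A = P · J · P⁻¹ where J is a Jordan canonical form, so e^{tA} = P · e^{tJ} · P⁻¹, and e^{tJ} can be computed block-by-block.

A has Jordan form
J =
  [4, 1]
  [0, 4]
(up to reordering of blocks).

Per-block formulas:
  For a 2×2 Jordan block J_2(4): exp(t · J_2(4)) = e^(4t)·(I + t·N), where N is the 2×2 nilpotent shift.

After assembling e^{tJ} and conjugating by P, we get:

e^{tA} =
  [-2*t*exp(4*t) + exp(4*t), t*exp(4*t)]
  [-4*t*exp(4*t), 2*t*exp(4*t) + exp(4*t)]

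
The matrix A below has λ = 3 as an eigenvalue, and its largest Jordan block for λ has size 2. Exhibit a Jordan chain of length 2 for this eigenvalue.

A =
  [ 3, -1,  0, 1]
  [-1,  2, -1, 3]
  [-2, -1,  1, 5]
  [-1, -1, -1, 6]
A Jordan chain for λ = 3 of length 2:
v_1 = (0, -1, -2, -1)ᵀ
v_2 = (1, 0, 0, 0)ᵀ

Let N = A − (3)·I. We want v_2 with N^2 v_2 = 0 but N^1 v_2 ≠ 0; then v_{j-1} := N · v_j for j = 2, …, 2.

Pick v_2 = (1, 0, 0, 0)ᵀ.
Then v_1 = N · v_2 = (0, -1, -2, -1)ᵀ.

Sanity check: (A − (3)·I) v_1 = (0, 0, 0, 0)ᵀ = 0. ✓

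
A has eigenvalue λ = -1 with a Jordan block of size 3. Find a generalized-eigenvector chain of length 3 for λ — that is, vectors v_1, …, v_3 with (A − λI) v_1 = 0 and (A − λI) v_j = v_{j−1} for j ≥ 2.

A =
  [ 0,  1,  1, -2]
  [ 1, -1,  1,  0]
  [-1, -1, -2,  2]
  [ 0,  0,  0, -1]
A Jordan chain for λ = -1 of length 3:
v_1 = (1, 0, -1, 0)ᵀ
v_2 = (1, 1, -1, 0)ᵀ
v_3 = (1, 0, 0, 0)ᵀ

Let N = A − (-1)·I. We want v_3 with N^3 v_3 = 0 but N^2 v_3 ≠ 0; then v_{j-1} := N · v_j for j = 3, …, 2.

Pick v_3 = (1, 0, 0, 0)ᵀ.
Then v_2 = N · v_3 = (1, 1, -1, 0)ᵀ.
Then v_1 = N · v_2 = (1, 0, -1, 0)ᵀ.

Sanity check: (A − (-1)·I) v_1 = (0, 0, 0, 0)ᵀ = 0. ✓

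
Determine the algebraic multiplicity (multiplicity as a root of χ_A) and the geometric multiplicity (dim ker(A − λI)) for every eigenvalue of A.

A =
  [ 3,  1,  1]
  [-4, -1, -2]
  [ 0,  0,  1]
λ = 1: alg = 3, geom = 2

Step 1 — factor the characteristic polynomial to read off the algebraic multiplicities:
  χ_A(x) = (x - 1)^3

Step 2 — compute geometric multiplicities via the rank-nullity identity g(λ) = n − rank(A − λI):
  rank(A − (1)·I) = 1, so dim ker(A − (1)·I) = n − 1 = 2

Summary:
  λ = 1: algebraic multiplicity = 3, geometric multiplicity = 2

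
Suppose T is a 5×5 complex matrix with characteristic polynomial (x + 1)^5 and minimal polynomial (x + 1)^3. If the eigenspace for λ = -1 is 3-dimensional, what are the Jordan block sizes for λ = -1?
Block sizes for λ = -1: [3, 1, 1]

Step 1 — from the characteristic polynomial, algebraic multiplicity of λ = -1 is 5. From dim ker(T − (-1)·I) = 3, there are exactly 3 Jordan blocks for λ = -1.
Step 2 — from the minimal polynomial, the factor (x + 1)^3 tells us the largest block for λ = -1 has size 3.
Step 3 — with total size 5, 3 blocks, and largest block 3, the block sizes (in nonincreasing order) are [3, 1, 1].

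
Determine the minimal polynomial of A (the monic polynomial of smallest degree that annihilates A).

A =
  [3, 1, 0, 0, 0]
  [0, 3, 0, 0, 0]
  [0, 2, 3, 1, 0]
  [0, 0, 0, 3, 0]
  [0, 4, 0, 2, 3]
x^2 - 6*x + 9

The characteristic polynomial is χ_A(x) = (x - 3)^5, so the eigenvalues are known. The minimal polynomial is
  m_A(x) = Π_λ (x − λ)^{k_λ}
where k_λ is the size of the *largest* Jordan block for λ (equivalently, the smallest k with (A − λI)^k v = 0 for every generalised eigenvector v of λ).

  λ = 3: largest Jordan block has size 2, contributing (x − 3)^2

So m_A(x) = (x - 3)^2 = x^2 - 6*x + 9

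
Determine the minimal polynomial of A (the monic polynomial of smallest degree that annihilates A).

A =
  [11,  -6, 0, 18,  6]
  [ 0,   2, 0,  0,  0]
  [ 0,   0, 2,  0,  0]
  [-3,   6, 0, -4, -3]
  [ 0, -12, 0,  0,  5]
x^2 - 7*x + 10

The characteristic polynomial is χ_A(x) = (x - 5)^2*(x - 2)^3, so the eigenvalues are known. The minimal polynomial is
  m_A(x) = Π_λ (x − λ)^{k_λ}
where k_λ is the size of the *largest* Jordan block for λ (equivalently, the smallest k with (A − λI)^k v = 0 for every generalised eigenvector v of λ).

  λ = 2: largest Jordan block has size 1, contributing (x − 2)
  λ = 5: largest Jordan block has size 1, contributing (x − 5)

So m_A(x) = (x - 5)*(x - 2) = x^2 - 7*x + 10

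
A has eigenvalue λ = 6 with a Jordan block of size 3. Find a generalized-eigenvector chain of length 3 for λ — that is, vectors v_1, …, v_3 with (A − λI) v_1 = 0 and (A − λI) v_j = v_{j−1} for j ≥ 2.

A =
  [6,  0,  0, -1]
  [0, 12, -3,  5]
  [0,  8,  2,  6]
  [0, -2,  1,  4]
A Jordan chain for λ = 6 of length 3:
v_1 = (2, 2, 4, 0)ᵀ
v_2 = (0, 6, 8, -2)ᵀ
v_3 = (0, 1, 0, 0)ᵀ

Let N = A − (6)·I. We want v_3 with N^3 v_3 = 0 but N^2 v_3 ≠ 0; then v_{j-1} := N · v_j for j = 3, …, 2.

Pick v_3 = (0, 1, 0, 0)ᵀ.
Then v_2 = N · v_3 = (0, 6, 8, -2)ᵀ.
Then v_1 = N · v_2 = (2, 2, 4, 0)ᵀ.

Sanity check: (A − (6)·I) v_1 = (0, 0, 0, 0)ᵀ = 0. ✓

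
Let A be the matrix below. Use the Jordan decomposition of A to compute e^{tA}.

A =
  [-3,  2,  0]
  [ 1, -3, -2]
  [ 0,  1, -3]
e^{tA} =
  [t^2*exp(-3*t) + exp(-3*t), 2*t*exp(-3*t), -2*t^2*exp(-3*t)]
  [t*exp(-3*t), exp(-3*t), -2*t*exp(-3*t)]
  [t^2*exp(-3*t)/2, t*exp(-3*t), -t^2*exp(-3*t) + exp(-3*t)]

Strategy: write A = P · J · P⁻¹ where J is a Jordan canonical form, so e^{tA} = P · e^{tJ} · P⁻¹, and e^{tJ} can be computed block-by-block.

A has Jordan form
J =
  [-3,  1,  0]
  [ 0, -3,  1]
  [ 0,  0, -3]
(up to reordering of blocks).

Per-block formulas:
  For a 3×3 Jordan block J_3(-3): exp(t · J_3(-3)) = e^(-3t)·(I + t·N + (t^2/2)·N^2), where N is the 3×3 nilpotent shift.

After assembling e^{tJ} and conjugating by P, we get:

e^{tA} =
  [t^2*exp(-3*t) + exp(-3*t), 2*t*exp(-3*t), -2*t^2*exp(-3*t)]
  [t*exp(-3*t), exp(-3*t), -2*t*exp(-3*t)]
  [t^2*exp(-3*t)/2, t*exp(-3*t), -t^2*exp(-3*t) + exp(-3*t)]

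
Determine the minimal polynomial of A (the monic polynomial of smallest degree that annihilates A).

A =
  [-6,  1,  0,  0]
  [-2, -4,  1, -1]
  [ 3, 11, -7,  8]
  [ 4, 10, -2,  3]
x^4 + 14*x^3 + 60*x^2 + 50*x - 125

The characteristic polynomial is χ_A(x) = (x - 1)*(x + 5)^3, so the eigenvalues are known. The minimal polynomial is
  m_A(x) = Π_λ (x − λ)^{k_λ}
where k_λ is the size of the *largest* Jordan block for λ (equivalently, the smallest k with (A − λI)^k v = 0 for every generalised eigenvector v of λ).

  λ = -5: largest Jordan block has size 3, contributing (x + 5)^3
  λ = 1: largest Jordan block has size 1, contributing (x − 1)

So m_A(x) = (x - 1)*(x + 5)^3 = x^4 + 14*x^3 + 60*x^2 + 50*x - 125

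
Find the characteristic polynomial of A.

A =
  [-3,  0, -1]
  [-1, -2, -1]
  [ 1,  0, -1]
x^3 + 6*x^2 + 12*x + 8

Expanding det(x·I − A) (e.g. by cofactor expansion or by noting that A is similar to its Jordan form J, which has the same characteristic polynomial as A) gives
  χ_A(x) = x^3 + 6*x^2 + 12*x + 8
which factors as (x + 2)^3. The eigenvalues (with algebraic multiplicities) are λ = -2 with multiplicity 3.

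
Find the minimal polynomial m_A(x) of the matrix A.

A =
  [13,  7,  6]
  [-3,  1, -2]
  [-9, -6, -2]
x^3 - 12*x^2 + 48*x - 64

The characteristic polynomial is χ_A(x) = (x - 4)^3, so the eigenvalues are known. The minimal polynomial is
  m_A(x) = Π_λ (x − λ)^{k_λ}
where k_λ is the size of the *largest* Jordan block for λ (equivalently, the smallest k with (A − λI)^k v = 0 for every generalised eigenvector v of λ).

  λ = 4: largest Jordan block has size 3, contributing (x − 4)^3

So m_A(x) = (x - 4)^3 = x^3 - 12*x^2 + 48*x - 64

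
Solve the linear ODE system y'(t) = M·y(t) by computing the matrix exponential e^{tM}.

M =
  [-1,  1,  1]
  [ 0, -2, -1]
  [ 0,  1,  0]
e^{tM} =
  [exp(-t), t*exp(-t), t*exp(-t)]
  [0, -t*exp(-t) + exp(-t), -t*exp(-t)]
  [0, t*exp(-t), t*exp(-t) + exp(-t)]

Strategy: write M = P · J · P⁻¹ where J is a Jordan canonical form, so e^{tM} = P · e^{tJ} · P⁻¹, and e^{tJ} can be computed block-by-block.

M has Jordan form
J =
  [-1,  1,  0]
  [ 0, -1,  0]
  [ 0,  0, -1]
(up to reordering of blocks).

Per-block formulas:
  For a 1×1 block at λ = -1: exp(t · [-1]) = [e^(-1t)].
  For a 2×2 Jordan block J_2(-1): exp(t · J_2(-1)) = e^(-1t)·(I + t·N), where N is the 2×2 nilpotent shift.

After assembling e^{tJ} and conjugating by P, we get:

e^{tM} =
  [exp(-t), t*exp(-t), t*exp(-t)]
  [0, -t*exp(-t) + exp(-t), -t*exp(-t)]
  [0, t*exp(-t), t*exp(-t) + exp(-t)]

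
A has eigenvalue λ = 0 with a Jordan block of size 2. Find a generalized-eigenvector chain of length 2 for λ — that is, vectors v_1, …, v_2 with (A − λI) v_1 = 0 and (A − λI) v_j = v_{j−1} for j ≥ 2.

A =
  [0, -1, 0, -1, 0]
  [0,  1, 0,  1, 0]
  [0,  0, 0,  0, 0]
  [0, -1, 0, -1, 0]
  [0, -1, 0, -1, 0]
A Jordan chain for λ = 0 of length 2:
v_1 = (-1, 1, 0, -1, -1)ᵀ
v_2 = (0, 1, 0, 0, 0)ᵀ

Let N = A − (0)·I. We want v_2 with N^2 v_2 = 0 but N^1 v_2 ≠ 0; then v_{j-1} := N · v_j for j = 2, …, 2.

Pick v_2 = (0, 1, 0, 0, 0)ᵀ.
Then v_1 = N · v_2 = (-1, 1, 0, -1, -1)ᵀ.

Sanity check: (A − (0)·I) v_1 = (0, 0, 0, 0, 0)ᵀ = 0. ✓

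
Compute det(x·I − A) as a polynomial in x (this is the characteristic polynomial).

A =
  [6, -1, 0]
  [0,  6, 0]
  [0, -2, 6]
x^3 - 18*x^2 + 108*x - 216

Expanding det(x·I − A) (e.g. by cofactor expansion or by noting that A is similar to its Jordan form J, which has the same characteristic polynomial as A) gives
  χ_A(x) = x^3 - 18*x^2 + 108*x - 216
which factors as (x - 6)^3. The eigenvalues (with algebraic multiplicities) are λ = 6 with multiplicity 3.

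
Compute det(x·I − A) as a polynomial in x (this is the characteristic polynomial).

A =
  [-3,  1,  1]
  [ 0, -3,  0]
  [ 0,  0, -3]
x^3 + 9*x^2 + 27*x + 27

Expanding det(x·I − A) (e.g. by cofactor expansion or by noting that A is similar to its Jordan form J, which has the same characteristic polynomial as A) gives
  χ_A(x) = x^3 + 9*x^2 + 27*x + 27
which factors as (x + 3)^3. The eigenvalues (with algebraic multiplicities) are λ = -3 with multiplicity 3.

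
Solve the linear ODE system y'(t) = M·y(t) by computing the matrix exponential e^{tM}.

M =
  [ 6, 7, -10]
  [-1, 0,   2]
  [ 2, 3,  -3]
e^{tM} =
  [-t^2*exp(t) + 5*t*exp(t) + exp(t), -t^2*exp(t) + 7*t*exp(t), 2*t^2*exp(t) - 10*t*exp(t)]
  [-t*exp(t), -t*exp(t) + exp(t), 2*t*exp(t)]
  [-t^2*exp(t)/2 + 2*t*exp(t), -t^2*exp(t)/2 + 3*t*exp(t), t^2*exp(t) - 4*t*exp(t) + exp(t)]

Strategy: write M = P · J · P⁻¹ where J is a Jordan canonical form, so e^{tM} = P · e^{tJ} · P⁻¹, and e^{tJ} can be computed block-by-block.

M has Jordan form
J =
  [1, 1, 0]
  [0, 1, 1]
  [0, 0, 1]
(up to reordering of blocks).

Per-block formulas:
  For a 3×3 Jordan block J_3(1): exp(t · J_3(1)) = e^(1t)·(I + t·N + (t^2/2)·N^2), where N is the 3×3 nilpotent shift.

After assembling e^{tJ} and conjugating by P, we get:

e^{tM} =
  [-t^2*exp(t) + 5*t*exp(t) + exp(t), -t^2*exp(t) + 7*t*exp(t), 2*t^2*exp(t) - 10*t*exp(t)]
  [-t*exp(t), -t*exp(t) + exp(t), 2*t*exp(t)]
  [-t^2*exp(t)/2 + 2*t*exp(t), -t^2*exp(t)/2 + 3*t*exp(t), t^2*exp(t) - 4*t*exp(t) + exp(t)]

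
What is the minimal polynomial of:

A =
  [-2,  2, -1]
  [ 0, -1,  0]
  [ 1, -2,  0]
x^2 + 2*x + 1

The characteristic polynomial is χ_A(x) = (x + 1)^3, so the eigenvalues are known. The minimal polynomial is
  m_A(x) = Π_λ (x − λ)^{k_λ}
where k_λ is the size of the *largest* Jordan block for λ (equivalently, the smallest k with (A − λI)^k v = 0 for every generalised eigenvector v of λ).

  λ = -1: largest Jordan block has size 2, contributing (x + 1)^2

So m_A(x) = (x + 1)^2 = x^2 + 2*x + 1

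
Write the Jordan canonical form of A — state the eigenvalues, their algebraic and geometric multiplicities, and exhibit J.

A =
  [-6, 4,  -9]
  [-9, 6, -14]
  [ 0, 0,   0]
J_3(0)

The characteristic polynomial is
  det(x·I − A) = x^3

Eigenvalues and multiplicities (the geometric multiplicity of λ is n − rank(A − λI), which equals the number of Jordan blocks for λ):
  λ = 0: algebraic multiplicity = 3, geometric multiplicity = 1

Determining the block sizes for each eigenvalue:
  λ = 0: one block (gm = 1), so the single block has size am = 3 → block sizes [3]

Assembling the blocks gives a Jordan form
J =
  [0, 1, 0]
  [0, 0, 1]
  [0, 0, 0]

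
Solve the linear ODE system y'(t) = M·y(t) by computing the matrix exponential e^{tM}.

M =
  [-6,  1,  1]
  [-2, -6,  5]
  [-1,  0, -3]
e^{tM} =
  [-t^2*exp(-5*t) - t*exp(-5*t) + exp(-5*t), -t^2*exp(-5*t) + t*exp(-5*t), 3*t^2*exp(-5*t) + t*exp(-5*t)]
  [-t^2*exp(-5*t)/2 - 2*t*exp(-5*t), -t^2*exp(-5*t)/2 - t*exp(-5*t) + exp(-5*t), 3*t^2*exp(-5*t)/2 + 5*t*exp(-5*t)]
  [-t^2*exp(-5*t)/2 - t*exp(-5*t), -t^2*exp(-5*t)/2, 3*t^2*exp(-5*t)/2 + 2*t*exp(-5*t) + exp(-5*t)]

Strategy: write M = P · J · P⁻¹ where J is a Jordan canonical form, so e^{tM} = P · e^{tJ} · P⁻¹, and e^{tJ} can be computed block-by-block.

M has Jordan form
J =
  [-5,  1,  0]
  [ 0, -5,  1]
  [ 0,  0, -5]
(up to reordering of blocks).

Per-block formulas:
  For a 3×3 Jordan block J_3(-5): exp(t · J_3(-5)) = e^(-5t)·(I + t·N + (t^2/2)·N^2), where N is the 3×3 nilpotent shift.

After assembling e^{tJ} and conjugating by P, we get:

e^{tM} =
  [-t^2*exp(-5*t) - t*exp(-5*t) + exp(-5*t), -t^2*exp(-5*t) + t*exp(-5*t), 3*t^2*exp(-5*t) + t*exp(-5*t)]
  [-t^2*exp(-5*t)/2 - 2*t*exp(-5*t), -t^2*exp(-5*t)/2 - t*exp(-5*t) + exp(-5*t), 3*t^2*exp(-5*t)/2 + 5*t*exp(-5*t)]
  [-t^2*exp(-5*t)/2 - t*exp(-5*t), -t^2*exp(-5*t)/2, 3*t^2*exp(-5*t)/2 + 2*t*exp(-5*t) + exp(-5*t)]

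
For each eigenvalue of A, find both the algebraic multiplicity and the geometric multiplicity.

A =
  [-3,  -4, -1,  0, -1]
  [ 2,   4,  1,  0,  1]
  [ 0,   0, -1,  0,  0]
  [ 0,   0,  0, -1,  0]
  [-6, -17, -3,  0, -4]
λ = -1: alg = 5, geom = 3

Step 1 — factor the characteristic polynomial to read off the algebraic multiplicities:
  χ_A(x) = (x + 1)^5

Step 2 — compute geometric multiplicities via the rank-nullity identity g(λ) = n − rank(A − λI):
  rank(A − (-1)·I) = 2, so dim ker(A − (-1)·I) = n − 2 = 3

Summary:
  λ = -1: algebraic multiplicity = 5, geometric multiplicity = 3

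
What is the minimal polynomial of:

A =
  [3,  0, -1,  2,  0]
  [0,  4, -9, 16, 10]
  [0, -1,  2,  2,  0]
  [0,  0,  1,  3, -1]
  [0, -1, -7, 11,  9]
x^5 - 21*x^4 + 171*x^3 - 675*x^2 + 1296*x - 972

The characteristic polynomial is χ_A(x) = (x - 6)^2*(x - 3)^3, so the eigenvalues are known. The minimal polynomial is
  m_A(x) = Π_λ (x − λ)^{k_λ}
where k_λ is the size of the *largest* Jordan block for λ (equivalently, the smallest k with (A − λI)^k v = 0 for every generalised eigenvector v of λ).

  λ = 3: largest Jordan block has size 3, contributing (x − 3)^3
  λ = 6: largest Jordan block has size 2, contributing (x − 6)^2

So m_A(x) = (x - 6)^2*(x - 3)^3 = x^5 - 21*x^4 + 171*x^3 - 675*x^2 + 1296*x - 972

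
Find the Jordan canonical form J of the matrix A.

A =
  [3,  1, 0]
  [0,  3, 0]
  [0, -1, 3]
J_2(3) ⊕ J_1(3)

The characteristic polynomial is
  det(x·I − A) = x^3 - 9*x^2 + 27*x - 27 = (x - 3)^3

Eigenvalues and multiplicities (the geometric multiplicity of λ is n − rank(A − λI), which equals the number of Jordan blocks for λ):
  λ = 3: algebraic multiplicity = 3, geometric multiplicity = 2

Determining the block sizes for each eigenvalue:
  λ = 3: 2 blocks summing to 3 forces exactly one block of size 2 and the rest size 1 → block sizes [2, 1]

Assembling the blocks gives a Jordan form
J =
  [3, 1, 0]
  [0, 3, 0]
  [0, 0, 3]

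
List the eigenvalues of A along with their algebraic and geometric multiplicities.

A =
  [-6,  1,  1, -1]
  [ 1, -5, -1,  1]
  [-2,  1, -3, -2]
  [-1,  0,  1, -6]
λ = -5: alg = 4, geom = 2

Step 1 — factor the characteristic polynomial to read off the algebraic multiplicities:
  χ_A(x) = (x + 5)^4

Step 2 — compute geometric multiplicities via the rank-nullity identity g(λ) = n − rank(A − λI):
  rank(A − (-5)·I) = 2, so dim ker(A − (-5)·I) = n − 2 = 2

Summary:
  λ = -5: algebraic multiplicity = 4, geometric multiplicity = 2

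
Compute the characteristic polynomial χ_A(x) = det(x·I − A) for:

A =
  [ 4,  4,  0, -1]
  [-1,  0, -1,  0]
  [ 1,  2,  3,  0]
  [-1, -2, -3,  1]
x^4 - 8*x^3 + 24*x^2 - 32*x + 16

Expanding det(x·I − A) (e.g. by cofactor expansion or by noting that A is similar to its Jordan form J, which has the same characteristic polynomial as A) gives
  χ_A(x) = x^4 - 8*x^3 + 24*x^2 - 32*x + 16
which factors as (x - 2)^4. The eigenvalues (with algebraic multiplicities) are λ = 2 with multiplicity 4.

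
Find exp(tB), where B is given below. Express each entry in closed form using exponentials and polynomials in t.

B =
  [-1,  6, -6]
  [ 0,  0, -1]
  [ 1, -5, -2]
e^{tB} =
  [-3*t^2*exp(-t) + exp(-t), 18*t^2*exp(-t) + 6*t*exp(-t), -6*t*exp(-t)]
  [-t^2*exp(-t)/2, 3*t^2*exp(-t) + t*exp(-t) + exp(-t), -t*exp(-t)]
  [-t^2*exp(-t)/2 + t*exp(-t), 3*t^2*exp(-t) - 5*t*exp(-t), -t*exp(-t) + exp(-t)]

Strategy: write B = P · J · P⁻¹ where J is a Jordan canonical form, so e^{tB} = P · e^{tJ} · P⁻¹, and e^{tJ} can be computed block-by-block.

B has Jordan form
J =
  [-1,  1,  0]
  [ 0, -1,  1]
  [ 0,  0, -1]
(up to reordering of blocks).

Per-block formulas:
  For a 3×3 Jordan block J_3(-1): exp(t · J_3(-1)) = e^(-1t)·(I + t·N + (t^2/2)·N^2), where N is the 3×3 nilpotent shift.

After assembling e^{tJ} and conjugating by P, we get:

e^{tB} =
  [-3*t^2*exp(-t) + exp(-t), 18*t^2*exp(-t) + 6*t*exp(-t), -6*t*exp(-t)]
  [-t^2*exp(-t)/2, 3*t^2*exp(-t) + t*exp(-t) + exp(-t), -t*exp(-t)]
  [-t^2*exp(-t)/2 + t*exp(-t), 3*t^2*exp(-t) - 5*t*exp(-t), -t*exp(-t) + exp(-t)]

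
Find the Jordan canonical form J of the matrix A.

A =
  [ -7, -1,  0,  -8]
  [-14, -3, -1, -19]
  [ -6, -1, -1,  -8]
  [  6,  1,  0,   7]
J_3(-1) ⊕ J_1(-1)

The characteristic polynomial is
  det(x·I − A) = x^4 + 4*x^3 + 6*x^2 + 4*x + 1 = (x + 1)^4

Eigenvalues and multiplicities (the geometric multiplicity of λ is n − rank(A − λI), which equals the number of Jordan blocks for λ):
  λ = -1: algebraic multiplicity = 4, geometric multiplicity = 2

Determining the block sizes for each eigenvalue:
  λ = -1: with am = 4 and gm = 2, the partition is not yet determined (e.g. several partitions of 4 into 2 parts exist). Let N = A − (-1)·I. Computing rank(N^1) = 2, rank(N^2) = 1, rank(N^3) = 0; the number of blocks of size ≥ j is rank(N^{j−1}) − rank(N^j), giving [2, 1, 1]. So we have 1 block(s) of size 3, 1 block(s) of size 1 → block sizes [3, 1]

Assembling the blocks gives a Jordan form
J =
  [-1,  1,  0,  0]
  [ 0, -1,  1,  0]
  [ 0,  0, -1,  0]
  [ 0,  0,  0, -1]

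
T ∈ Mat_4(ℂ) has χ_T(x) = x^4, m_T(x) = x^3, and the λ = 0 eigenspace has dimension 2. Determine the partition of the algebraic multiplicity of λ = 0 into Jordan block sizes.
Block sizes for λ = 0: [3, 1]

Step 1 — from the characteristic polynomial, algebraic multiplicity of λ = 0 is 4. From dim ker(T − (0)·I) = 2, there are exactly 2 Jordan blocks for λ = 0.
Step 2 — from the minimal polynomial, the factor (x − 0)^3 tells us the largest block for λ = 0 has size 3.
Step 3 — with total size 4, 2 blocks, and largest block 3, the block sizes (in nonincreasing order) are [3, 1].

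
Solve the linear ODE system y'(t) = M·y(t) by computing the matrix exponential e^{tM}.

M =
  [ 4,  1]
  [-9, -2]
e^{tM} =
  [3*t*exp(t) + exp(t), t*exp(t)]
  [-9*t*exp(t), -3*t*exp(t) + exp(t)]

Strategy: write M = P · J · P⁻¹ where J is a Jordan canonical form, so e^{tM} = P · e^{tJ} · P⁻¹, and e^{tJ} can be computed block-by-block.

M has Jordan form
J =
  [1, 1]
  [0, 1]
(up to reordering of blocks).

Per-block formulas:
  For a 2×2 Jordan block J_2(1): exp(t · J_2(1)) = e^(1t)·(I + t·N), where N is the 2×2 nilpotent shift.

After assembling e^{tJ} and conjugating by P, we get:

e^{tM} =
  [3*t*exp(t) + exp(t), t*exp(t)]
  [-9*t*exp(t), -3*t*exp(t) + exp(t)]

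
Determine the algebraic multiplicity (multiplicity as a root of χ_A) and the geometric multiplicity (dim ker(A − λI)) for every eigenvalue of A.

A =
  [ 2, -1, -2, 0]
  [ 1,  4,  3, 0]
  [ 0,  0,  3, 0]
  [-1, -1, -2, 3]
λ = 3: alg = 4, geom = 2

Step 1 — factor the characteristic polynomial to read off the algebraic multiplicities:
  χ_A(x) = (x - 3)^4

Step 2 — compute geometric multiplicities via the rank-nullity identity g(λ) = n − rank(A − λI):
  rank(A − (3)·I) = 2, so dim ker(A − (3)·I) = n − 2 = 2

Summary:
  λ = 3: algebraic multiplicity = 4, geometric multiplicity = 2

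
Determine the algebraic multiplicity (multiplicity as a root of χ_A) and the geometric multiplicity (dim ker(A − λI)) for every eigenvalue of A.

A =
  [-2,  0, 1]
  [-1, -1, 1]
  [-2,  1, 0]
λ = -1: alg = 3, geom = 1

Step 1 — factor the characteristic polynomial to read off the algebraic multiplicities:
  χ_A(x) = (x + 1)^3

Step 2 — compute geometric multiplicities via the rank-nullity identity g(λ) = n − rank(A − λI):
  rank(A − (-1)·I) = 2, so dim ker(A − (-1)·I) = n − 2 = 1

Summary:
  λ = -1: algebraic multiplicity = 3, geometric multiplicity = 1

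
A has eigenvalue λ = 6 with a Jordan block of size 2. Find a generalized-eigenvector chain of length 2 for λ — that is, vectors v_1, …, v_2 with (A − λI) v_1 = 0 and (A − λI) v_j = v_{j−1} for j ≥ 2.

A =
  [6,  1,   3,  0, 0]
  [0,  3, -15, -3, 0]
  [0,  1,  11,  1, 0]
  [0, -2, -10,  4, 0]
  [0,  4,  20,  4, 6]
A Jordan chain for λ = 6 of length 2:
v_1 = (1, -3, 1, -2, 4)ᵀ
v_2 = (0, 1, 0, 0, 0)ᵀ

Let N = A − (6)·I. We want v_2 with N^2 v_2 = 0 but N^1 v_2 ≠ 0; then v_{j-1} := N · v_j for j = 2, …, 2.

Pick v_2 = (0, 1, 0, 0, 0)ᵀ.
Then v_1 = N · v_2 = (1, -3, 1, -2, 4)ᵀ.

Sanity check: (A − (6)·I) v_1 = (0, 0, 0, 0, 0)ᵀ = 0. ✓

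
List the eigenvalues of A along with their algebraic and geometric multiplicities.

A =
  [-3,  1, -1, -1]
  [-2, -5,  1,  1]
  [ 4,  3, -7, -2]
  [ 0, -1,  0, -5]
λ = -5: alg = 4, geom = 2

Step 1 — factor the characteristic polynomial to read off the algebraic multiplicities:
  χ_A(x) = (x + 5)^4

Step 2 — compute geometric multiplicities via the rank-nullity identity g(λ) = n − rank(A − λI):
  rank(A − (-5)·I) = 2, so dim ker(A − (-5)·I) = n − 2 = 2

Summary:
  λ = -5: algebraic multiplicity = 4, geometric multiplicity = 2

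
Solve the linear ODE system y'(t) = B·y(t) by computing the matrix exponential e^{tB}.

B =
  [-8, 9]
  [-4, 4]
e^{tB} =
  [-6*t*exp(-2*t) + exp(-2*t), 9*t*exp(-2*t)]
  [-4*t*exp(-2*t), 6*t*exp(-2*t) + exp(-2*t)]

Strategy: write B = P · J · P⁻¹ where J is a Jordan canonical form, so e^{tB} = P · e^{tJ} · P⁻¹, and e^{tJ} can be computed block-by-block.

B has Jordan form
J =
  [-2,  1]
  [ 0, -2]
(up to reordering of blocks).

Per-block formulas:
  For a 2×2 Jordan block J_2(-2): exp(t · J_2(-2)) = e^(-2t)·(I + t·N), where N is the 2×2 nilpotent shift.

After assembling e^{tJ} and conjugating by P, we get:

e^{tB} =
  [-6*t*exp(-2*t) + exp(-2*t), 9*t*exp(-2*t)]
  [-4*t*exp(-2*t), 6*t*exp(-2*t) + exp(-2*t)]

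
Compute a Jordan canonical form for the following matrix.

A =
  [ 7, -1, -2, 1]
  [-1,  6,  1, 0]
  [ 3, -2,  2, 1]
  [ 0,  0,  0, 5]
J_3(5) ⊕ J_1(5)

The characteristic polynomial is
  det(x·I − A) = x^4 - 20*x^3 + 150*x^2 - 500*x + 625 = (x - 5)^4

Eigenvalues and multiplicities (the geometric multiplicity of λ is n − rank(A − λI), which equals the number of Jordan blocks for λ):
  λ = 5: algebraic multiplicity = 4, geometric multiplicity = 2

Determining the block sizes for each eigenvalue:
  λ = 5: with am = 4 and gm = 2, the partition is not yet determined (e.g. several partitions of 4 into 2 parts exist). Let N = A − (5)·I. Computing rank(N^1) = 2, rank(N^2) = 1, rank(N^3) = 0; the number of blocks of size ≥ j is rank(N^{j−1}) − rank(N^j), giving [2, 1, 1]. So we have 1 block(s) of size 3, 1 block(s) of size 1 → block sizes [3, 1]

Assembling the blocks gives a Jordan form
J =
  [5, 1, 0, 0]
  [0, 5, 1, 0]
  [0, 0, 5, 0]
  [0, 0, 0, 5]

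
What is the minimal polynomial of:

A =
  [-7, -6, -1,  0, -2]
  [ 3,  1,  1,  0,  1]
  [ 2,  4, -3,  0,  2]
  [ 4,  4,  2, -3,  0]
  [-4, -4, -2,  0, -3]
x^3 + 9*x^2 + 27*x + 27

The characteristic polynomial is χ_A(x) = (x + 3)^5, so the eigenvalues are known. The minimal polynomial is
  m_A(x) = Π_λ (x − λ)^{k_λ}
where k_λ is the size of the *largest* Jordan block for λ (equivalently, the smallest k with (A − λI)^k v = 0 for every generalised eigenvector v of λ).

  λ = -3: largest Jordan block has size 3, contributing (x + 3)^3

So m_A(x) = (x + 3)^3 = x^3 + 9*x^2 + 27*x + 27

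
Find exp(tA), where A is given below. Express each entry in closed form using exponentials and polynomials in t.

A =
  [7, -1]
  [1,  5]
e^{tA} =
  [t*exp(6*t) + exp(6*t), -t*exp(6*t)]
  [t*exp(6*t), -t*exp(6*t) + exp(6*t)]

Strategy: write A = P · J · P⁻¹ where J is a Jordan canonical form, so e^{tA} = P · e^{tJ} · P⁻¹, and e^{tJ} can be computed block-by-block.

A has Jordan form
J =
  [6, 1]
  [0, 6]
(up to reordering of blocks).

Per-block formulas:
  For a 2×2 Jordan block J_2(6): exp(t · J_2(6)) = e^(6t)·(I + t·N), where N is the 2×2 nilpotent shift.

After assembling e^{tJ} and conjugating by P, we get:

e^{tA} =
  [t*exp(6*t) + exp(6*t), -t*exp(6*t)]
  [t*exp(6*t), -t*exp(6*t) + exp(6*t)]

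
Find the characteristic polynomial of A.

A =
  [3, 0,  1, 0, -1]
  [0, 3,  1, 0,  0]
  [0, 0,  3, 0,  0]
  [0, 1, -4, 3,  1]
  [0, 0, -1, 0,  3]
x^5 - 15*x^4 + 90*x^3 - 270*x^2 + 405*x - 243

Expanding det(x·I − A) (e.g. by cofactor expansion or by noting that A is similar to its Jordan form J, which has the same characteristic polynomial as A) gives
  χ_A(x) = x^5 - 15*x^4 + 90*x^3 - 270*x^2 + 405*x - 243
which factors as (x - 3)^5. The eigenvalues (with algebraic multiplicities) are λ = 3 with multiplicity 5.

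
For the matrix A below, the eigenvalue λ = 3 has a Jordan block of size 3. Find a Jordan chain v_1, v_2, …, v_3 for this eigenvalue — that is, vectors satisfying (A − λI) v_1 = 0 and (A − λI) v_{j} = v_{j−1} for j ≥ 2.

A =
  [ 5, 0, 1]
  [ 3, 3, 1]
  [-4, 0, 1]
A Jordan chain for λ = 3 of length 3:
v_1 = (0, 2, 0)ᵀ
v_2 = (2, 3, -4)ᵀ
v_3 = (1, 0, 0)ᵀ

Let N = A − (3)·I. We want v_3 with N^3 v_3 = 0 but N^2 v_3 ≠ 0; then v_{j-1} := N · v_j for j = 3, …, 2.

Pick v_3 = (1, 0, 0)ᵀ.
Then v_2 = N · v_3 = (2, 3, -4)ᵀ.
Then v_1 = N · v_2 = (0, 2, 0)ᵀ.

Sanity check: (A − (3)·I) v_1 = (0, 0, 0)ᵀ = 0. ✓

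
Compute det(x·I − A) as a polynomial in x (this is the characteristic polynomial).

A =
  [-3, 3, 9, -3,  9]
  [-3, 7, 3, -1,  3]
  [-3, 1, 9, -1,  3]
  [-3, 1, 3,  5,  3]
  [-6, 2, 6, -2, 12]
x^5 - 30*x^4 + 360*x^3 - 2160*x^2 + 6480*x - 7776

Expanding det(x·I − A) (e.g. by cofactor expansion or by noting that A is similar to its Jordan form J, which has the same characteristic polynomial as A) gives
  χ_A(x) = x^5 - 30*x^4 + 360*x^3 - 2160*x^2 + 6480*x - 7776
which factors as (x - 6)^5. The eigenvalues (with algebraic multiplicities) are λ = 6 with multiplicity 5.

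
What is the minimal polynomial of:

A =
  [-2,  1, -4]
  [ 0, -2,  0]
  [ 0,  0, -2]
x^2 + 4*x + 4

The characteristic polynomial is χ_A(x) = (x + 2)^3, so the eigenvalues are known. The minimal polynomial is
  m_A(x) = Π_λ (x − λ)^{k_λ}
where k_λ is the size of the *largest* Jordan block for λ (equivalently, the smallest k with (A − λI)^k v = 0 for every generalised eigenvector v of λ).

  λ = -2: largest Jordan block has size 2, contributing (x + 2)^2

So m_A(x) = (x + 2)^2 = x^2 + 4*x + 4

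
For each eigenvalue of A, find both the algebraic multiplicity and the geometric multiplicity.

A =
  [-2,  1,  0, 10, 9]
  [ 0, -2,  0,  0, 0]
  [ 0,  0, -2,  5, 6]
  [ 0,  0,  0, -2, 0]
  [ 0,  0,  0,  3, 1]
λ = -2: alg = 4, geom = 2; λ = 1: alg = 1, geom = 1

Step 1 — factor the characteristic polynomial to read off the algebraic multiplicities:
  χ_A(x) = (x - 1)*(x + 2)^4

Step 2 — compute geometric multiplicities via the rank-nullity identity g(λ) = n − rank(A − λI):
  rank(A − (-2)·I) = 3, so dim ker(A − (-2)·I) = n − 3 = 2
  rank(A − (1)·I) = 4, so dim ker(A − (1)·I) = n − 4 = 1

Summary:
  λ = -2: algebraic multiplicity = 4, geometric multiplicity = 2
  λ = 1: algebraic multiplicity = 1, geometric multiplicity = 1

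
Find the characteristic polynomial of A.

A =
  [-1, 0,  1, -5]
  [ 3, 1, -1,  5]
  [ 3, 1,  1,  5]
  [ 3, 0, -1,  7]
x^4 - 8*x^3 + 24*x^2 - 32*x + 16

Expanding det(x·I − A) (e.g. by cofactor expansion or by noting that A is similar to its Jordan form J, which has the same characteristic polynomial as A) gives
  χ_A(x) = x^4 - 8*x^3 + 24*x^2 - 32*x + 16
which factors as (x - 2)^4. The eigenvalues (with algebraic multiplicities) are λ = 2 with multiplicity 4.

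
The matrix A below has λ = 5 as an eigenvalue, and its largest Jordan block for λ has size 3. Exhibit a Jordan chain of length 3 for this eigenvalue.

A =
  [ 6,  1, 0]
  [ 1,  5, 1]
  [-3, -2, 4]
A Jordan chain for λ = 5 of length 3:
v_1 = (2, -2, -2)ᵀ
v_2 = (1, 1, -3)ᵀ
v_3 = (1, 0, 0)ᵀ

Let N = A − (5)·I. We want v_3 with N^3 v_3 = 0 but N^2 v_3 ≠ 0; then v_{j-1} := N · v_j for j = 3, …, 2.

Pick v_3 = (1, 0, 0)ᵀ.
Then v_2 = N · v_3 = (1, 1, -3)ᵀ.
Then v_1 = N · v_2 = (2, -2, -2)ᵀ.

Sanity check: (A − (5)·I) v_1 = (0, 0, 0)ᵀ = 0. ✓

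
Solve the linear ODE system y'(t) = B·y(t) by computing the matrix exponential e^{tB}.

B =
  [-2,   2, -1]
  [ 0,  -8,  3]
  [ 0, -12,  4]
e^{tB} =
  [exp(-2*t), 2*t*exp(-2*t), -t*exp(-2*t)]
  [0, -6*t*exp(-2*t) + exp(-2*t), 3*t*exp(-2*t)]
  [0, -12*t*exp(-2*t), 6*t*exp(-2*t) + exp(-2*t)]

Strategy: write B = P · J · P⁻¹ where J is a Jordan canonical form, so e^{tB} = P · e^{tJ} · P⁻¹, and e^{tJ} can be computed block-by-block.

B has Jordan form
J =
  [-2,  1,  0]
  [ 0, -2,  0]
  [ 0,  0, -2]
(up to reordering of blocks).

Per-block formulas:
  For a 2×2 Jordan block J_2(-2): exp(t · J_2(-2)) = e^(-2t)·(I + t·N), where N is the 2×2 nilpotent shift.
  For a 1×1 block at λ = -2: exp(t · [-2]) = [e^(-2t)].

After assembling e^{tJ} and conjugating by P, we get:

e^{tB} =
  [exp(-2*t), 2*t*exp(-2*t), -t*exp(-2*t)]
  [0, -6*t*exp(-2*t) + exp(-2*t), 3*t*exp(-2*t)]
  [0, -12*t*exp(-2*t), 6*t*exp(-2*t) + exp(-2*t)]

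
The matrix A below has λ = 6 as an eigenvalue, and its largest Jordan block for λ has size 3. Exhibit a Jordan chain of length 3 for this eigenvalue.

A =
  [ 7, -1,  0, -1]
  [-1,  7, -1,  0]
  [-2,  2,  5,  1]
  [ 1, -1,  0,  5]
A Jordan chain for λ = 6 of length 3:
v_1 = (1, 0, -1, 1)ᵀ
v_2 = (1, -1, -2, 1)ᵀ
v_3 = (1, 0, 0, 0)ᵀ

Let N = A − (6)·I. We want v_3 with N^3 v_3 = 0 but N^2 v_3 ≠ 0; then v_{j-1} := N · v_j for j = 3, …, 2.

Pick v_3 = (1, 0, 0, 0)ᵀ.
Then v_2 = N · v_3 = (1, -1, -2, 1)ᵀ.
Then v_1 = N · v_2 = (1, 0, -1, 1)ᵀ.

Sanity check: (A − (6)·I) v_1 = (0, 0, 0, 0)ᵀ = 0. ✓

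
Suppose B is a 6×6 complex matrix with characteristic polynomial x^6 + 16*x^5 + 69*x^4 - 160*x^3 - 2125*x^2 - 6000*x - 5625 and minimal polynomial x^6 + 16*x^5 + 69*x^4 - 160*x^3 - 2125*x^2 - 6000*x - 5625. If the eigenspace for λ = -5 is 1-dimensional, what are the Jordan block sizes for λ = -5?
Block sizes for λ = -5: [3]

Step 1 — from the characteristic polynomial, algebraic multiplicity of λ = -5 is 3. From dim ker(B − (-5)·I) = 1, there are exactly 1 Jordan blocks for λ = -5.
Step 2 — from the minimal polynomial, the factor (x + 5)^3 tells us the largest block for λ = -5 has size 3.
Step 3 — with total size 3, 1 blocks, and largest block 3, the block sizes (in nonincreasing order) are [3].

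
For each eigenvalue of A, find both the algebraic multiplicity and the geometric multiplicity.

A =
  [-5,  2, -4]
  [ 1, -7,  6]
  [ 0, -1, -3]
λ = -5: alg = 3, geom = 1

Step 1 — factor the characteristic polynomial to read off the algebraic multiplicities:
  χ_A(x) = (x + 5)^3

Step 2 — compute geometric multiplicities via the rank-nullity identity g(λ) = n − rank(A − λI):
  rank(A − (-5)·I) = 2, so dim ker(A − (-5)·I) = n − 2 = 1

Summary:
  λ = -5: algebraic multiplicity = 3, geometric multiplicity = 1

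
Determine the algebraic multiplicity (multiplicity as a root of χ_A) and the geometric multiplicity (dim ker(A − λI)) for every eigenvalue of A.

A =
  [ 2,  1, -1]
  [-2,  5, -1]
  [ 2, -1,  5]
λ = 4: alg = 3, geom = 2

Step 1 — factor the characteristic polynomial to read off the algebraic multiplicities:
  χ_A(x) = (x - 4)^3

Step 2 — compute geometric multiplicities via the rank-nullity identity g(λ) = n − rank(A − λI):
  rank(A − (4)·I) = 1, so dim ker(A − (4)·I) = n − 1 = 2

Summary:
  λ = 4: algebraic multiplicity = 3, geometric multiplicity = 2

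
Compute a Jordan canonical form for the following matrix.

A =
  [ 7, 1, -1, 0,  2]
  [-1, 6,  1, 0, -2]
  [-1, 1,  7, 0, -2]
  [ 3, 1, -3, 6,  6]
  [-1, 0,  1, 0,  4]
J_3(6) ⊕ J_1(6) ⊕ J_1(6)

The characteristic polynomial is
  det(x·I − A) = x^5 - 30*x^4 + 360*x^3 - 2160*x^2 + 6480*x - 7776 = (x - 6)^5

Eigenvalues and multiplicities (the geometric multiplicity of λ is n − rank(A − λI), which equals the number of Jordan blocks for λ):
  λ = 6: algebraic multiplicity = 5, geometric multiplicity = 3

Determining the block sizes for each eigenvalue:
  λ = 6: with am = 5 and gm = 3, the partition is not yet determined (e.g. several partitions of 5 into 3 parts exist). Let N = A − (6)·I. Computing rank(N^1) = 2, rank(N^2) = 1, rank(N^3) = 0; the number of blocks of size ≥ j is rank(N^{j−1}) − rank(N^j), giving [3, 1, 1]. So we have 1 block(s) of size 3, 2 block(s) of size 1 → block sizes [3, 1, 1]

Assembling the blocks gives a Jordan form
J =
  [6, 1, 0, 0, 0]
  [0, 6, 1, 0, 0]
  [0, 0, 6, 0, 0]
  [0, 0, 0, 6, 0]
  [0, 0, 0, 0, 6]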